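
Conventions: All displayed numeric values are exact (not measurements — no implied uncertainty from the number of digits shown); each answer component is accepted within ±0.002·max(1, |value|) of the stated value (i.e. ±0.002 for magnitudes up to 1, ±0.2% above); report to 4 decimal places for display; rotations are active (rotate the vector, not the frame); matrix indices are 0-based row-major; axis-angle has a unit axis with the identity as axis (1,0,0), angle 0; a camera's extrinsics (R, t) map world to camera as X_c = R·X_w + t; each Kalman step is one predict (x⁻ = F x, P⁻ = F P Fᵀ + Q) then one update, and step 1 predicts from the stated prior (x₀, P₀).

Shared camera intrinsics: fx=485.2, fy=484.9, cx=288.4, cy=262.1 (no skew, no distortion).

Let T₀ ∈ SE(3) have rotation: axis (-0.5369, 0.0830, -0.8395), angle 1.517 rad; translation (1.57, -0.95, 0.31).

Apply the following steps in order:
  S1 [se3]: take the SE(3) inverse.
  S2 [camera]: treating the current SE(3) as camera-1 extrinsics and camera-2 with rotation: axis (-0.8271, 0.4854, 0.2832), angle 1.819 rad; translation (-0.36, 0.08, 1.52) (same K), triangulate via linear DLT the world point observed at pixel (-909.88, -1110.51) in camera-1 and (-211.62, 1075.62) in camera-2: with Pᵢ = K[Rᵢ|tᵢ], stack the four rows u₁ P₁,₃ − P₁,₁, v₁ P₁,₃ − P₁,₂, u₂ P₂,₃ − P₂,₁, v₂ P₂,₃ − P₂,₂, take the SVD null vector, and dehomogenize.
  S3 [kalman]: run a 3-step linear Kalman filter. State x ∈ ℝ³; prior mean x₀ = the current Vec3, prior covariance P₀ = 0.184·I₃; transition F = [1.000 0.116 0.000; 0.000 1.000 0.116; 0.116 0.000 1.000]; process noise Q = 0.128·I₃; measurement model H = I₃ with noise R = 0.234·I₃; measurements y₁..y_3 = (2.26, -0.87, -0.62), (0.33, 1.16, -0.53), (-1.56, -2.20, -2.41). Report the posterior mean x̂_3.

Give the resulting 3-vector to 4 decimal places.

result = (-0.5332, -0.9508, -1.3444)

after S1 (invert_se3): R=[0.3266 -0.8805 0.3436; 0.7962 0.0604 -0.6021; 0.5094 0.4702 0.7207], t=(-1.4558, -1.0060, -0.5765)
after S2 (triangulate): (-0.3608, 0.9225, 1.5032)
after S3 (kf_track): (-0.5332, -0.9508, -1.3444)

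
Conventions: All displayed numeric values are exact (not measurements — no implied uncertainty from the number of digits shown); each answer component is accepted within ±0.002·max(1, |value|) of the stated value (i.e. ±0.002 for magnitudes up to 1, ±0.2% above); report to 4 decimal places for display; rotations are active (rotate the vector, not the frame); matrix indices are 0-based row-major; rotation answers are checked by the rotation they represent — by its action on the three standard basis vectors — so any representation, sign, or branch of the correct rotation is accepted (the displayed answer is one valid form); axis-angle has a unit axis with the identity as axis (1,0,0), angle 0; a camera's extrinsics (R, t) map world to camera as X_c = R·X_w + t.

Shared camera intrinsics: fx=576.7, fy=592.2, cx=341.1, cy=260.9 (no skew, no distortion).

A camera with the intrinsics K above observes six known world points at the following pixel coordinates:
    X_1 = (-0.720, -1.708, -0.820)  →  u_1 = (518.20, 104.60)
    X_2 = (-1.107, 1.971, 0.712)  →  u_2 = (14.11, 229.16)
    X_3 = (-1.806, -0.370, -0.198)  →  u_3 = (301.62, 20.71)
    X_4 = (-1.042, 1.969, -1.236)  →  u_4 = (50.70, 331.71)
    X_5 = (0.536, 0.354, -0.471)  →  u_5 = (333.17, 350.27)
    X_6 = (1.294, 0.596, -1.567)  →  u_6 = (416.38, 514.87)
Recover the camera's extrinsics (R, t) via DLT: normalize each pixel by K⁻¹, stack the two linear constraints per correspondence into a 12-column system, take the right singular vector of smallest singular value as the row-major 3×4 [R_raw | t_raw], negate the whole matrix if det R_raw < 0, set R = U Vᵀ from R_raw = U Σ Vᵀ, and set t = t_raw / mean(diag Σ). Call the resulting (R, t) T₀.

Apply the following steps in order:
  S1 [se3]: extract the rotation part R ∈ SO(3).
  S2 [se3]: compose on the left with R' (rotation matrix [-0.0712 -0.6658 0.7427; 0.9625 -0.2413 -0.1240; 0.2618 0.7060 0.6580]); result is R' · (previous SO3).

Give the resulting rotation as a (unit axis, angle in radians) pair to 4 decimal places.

rotation (axis_angle) = ((0.5981, -0.2260, 0.7689), 2.7828)

source (pnp_recover): camera pose = R=[0.2792 -0.8013 -0.5291; 0.8450 0.4668 -0.2610; 0.4561 -0.3742 0.8074], t=(-0.1800, -0.0300, 4.9799)
after S1 (rot_of_se3): [0.2792 -0.8013 -0.5291; 0.8450 0.4668 -0.2610; 0.4561 -0.3742 0.8074]
after S2 (compose_so3): [-0.2437 -0.5316 0.8111; 0.0083 -0.8375 -0.5464; 0.9698 -0.1264 0.2086]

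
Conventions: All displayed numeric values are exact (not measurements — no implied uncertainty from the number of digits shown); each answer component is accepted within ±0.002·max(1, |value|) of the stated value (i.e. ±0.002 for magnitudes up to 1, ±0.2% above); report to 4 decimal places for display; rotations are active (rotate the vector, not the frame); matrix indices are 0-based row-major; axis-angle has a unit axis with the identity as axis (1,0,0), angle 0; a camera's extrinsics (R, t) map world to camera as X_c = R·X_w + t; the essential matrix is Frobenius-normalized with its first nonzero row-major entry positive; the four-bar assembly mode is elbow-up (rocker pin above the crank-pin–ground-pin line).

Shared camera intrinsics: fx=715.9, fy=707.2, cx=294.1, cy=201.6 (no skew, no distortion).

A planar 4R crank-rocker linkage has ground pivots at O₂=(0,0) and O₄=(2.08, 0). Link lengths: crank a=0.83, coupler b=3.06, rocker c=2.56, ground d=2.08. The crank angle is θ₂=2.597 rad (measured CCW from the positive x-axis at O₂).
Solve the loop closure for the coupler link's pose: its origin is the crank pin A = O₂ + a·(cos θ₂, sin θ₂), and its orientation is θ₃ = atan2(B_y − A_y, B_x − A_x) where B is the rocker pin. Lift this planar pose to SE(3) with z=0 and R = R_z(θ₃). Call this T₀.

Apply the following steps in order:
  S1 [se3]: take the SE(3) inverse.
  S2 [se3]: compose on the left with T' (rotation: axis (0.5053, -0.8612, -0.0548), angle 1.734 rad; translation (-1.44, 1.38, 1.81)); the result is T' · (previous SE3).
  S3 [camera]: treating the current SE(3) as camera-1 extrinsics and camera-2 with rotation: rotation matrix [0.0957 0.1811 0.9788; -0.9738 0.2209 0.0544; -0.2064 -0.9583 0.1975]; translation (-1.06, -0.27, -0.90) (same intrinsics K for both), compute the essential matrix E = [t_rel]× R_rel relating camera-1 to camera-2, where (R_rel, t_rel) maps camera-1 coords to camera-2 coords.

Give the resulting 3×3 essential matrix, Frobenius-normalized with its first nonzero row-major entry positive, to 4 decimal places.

matrix = [0.1120 -0.1619 0.4285; -0.1905 -0.1188 -0.5182; -0.1083 -0.6680 0.0260]

source (fourbar_fk): coupler pose = R=[0.7357 -0.6773 0.0000; 0.6773 0.7357 0.0000; 0.0000 0.0000 1.0000], t=(-0.7099, 0.4300, 0.0000)
after S1 (invert_se3): R=[0.7357 0.6773 0.0000; -0.6773 0.7357 0.0000; 0.0000 0.0000 1.0000], t=(0.2310, -0.7972, 0.0000)
after S2 (compose_se3): R=[0.4048 -0.2414 -0.8819; -0.8859 0.1355 -0.4437; 0.2266 0.9609 -0.1590], t=(-1.0488, 0.6928, 1.5577)
after S3 (essential): [0.1120 -0.1619 0.4285; -0.1905 -0.1188 -0.5182; -0.1083 -0.6680 0.0260]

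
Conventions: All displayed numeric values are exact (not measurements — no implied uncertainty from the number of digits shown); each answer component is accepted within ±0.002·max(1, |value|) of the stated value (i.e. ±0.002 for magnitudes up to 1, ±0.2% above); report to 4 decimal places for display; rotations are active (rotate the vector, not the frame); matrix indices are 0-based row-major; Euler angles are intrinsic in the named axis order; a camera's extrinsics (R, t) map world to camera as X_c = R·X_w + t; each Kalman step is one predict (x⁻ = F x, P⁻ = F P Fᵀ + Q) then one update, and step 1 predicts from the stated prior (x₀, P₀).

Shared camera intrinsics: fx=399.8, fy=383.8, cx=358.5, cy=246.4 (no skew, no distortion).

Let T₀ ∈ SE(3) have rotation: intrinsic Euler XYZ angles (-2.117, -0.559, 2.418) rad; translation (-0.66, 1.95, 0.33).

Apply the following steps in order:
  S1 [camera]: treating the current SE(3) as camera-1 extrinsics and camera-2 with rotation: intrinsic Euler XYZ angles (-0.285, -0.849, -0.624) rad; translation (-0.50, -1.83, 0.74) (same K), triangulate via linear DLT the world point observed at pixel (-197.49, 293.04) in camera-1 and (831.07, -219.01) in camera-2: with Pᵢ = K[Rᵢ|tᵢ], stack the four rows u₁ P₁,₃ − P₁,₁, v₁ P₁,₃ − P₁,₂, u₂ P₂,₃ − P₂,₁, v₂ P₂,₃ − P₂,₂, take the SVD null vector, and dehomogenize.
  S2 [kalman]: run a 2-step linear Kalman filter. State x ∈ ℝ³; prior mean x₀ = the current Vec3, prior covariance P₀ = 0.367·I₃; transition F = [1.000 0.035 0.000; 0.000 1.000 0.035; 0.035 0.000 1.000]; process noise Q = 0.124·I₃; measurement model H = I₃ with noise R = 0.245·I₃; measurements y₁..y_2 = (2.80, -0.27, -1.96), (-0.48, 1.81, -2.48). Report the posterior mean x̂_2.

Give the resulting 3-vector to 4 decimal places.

result = (0.8458, 1.0060, -2.0794)

after S1 (triangulate): (1.5529, 1.0893, -1.1627)
after S2 (kf_track): (0.8458, 1.0060, -2.0794)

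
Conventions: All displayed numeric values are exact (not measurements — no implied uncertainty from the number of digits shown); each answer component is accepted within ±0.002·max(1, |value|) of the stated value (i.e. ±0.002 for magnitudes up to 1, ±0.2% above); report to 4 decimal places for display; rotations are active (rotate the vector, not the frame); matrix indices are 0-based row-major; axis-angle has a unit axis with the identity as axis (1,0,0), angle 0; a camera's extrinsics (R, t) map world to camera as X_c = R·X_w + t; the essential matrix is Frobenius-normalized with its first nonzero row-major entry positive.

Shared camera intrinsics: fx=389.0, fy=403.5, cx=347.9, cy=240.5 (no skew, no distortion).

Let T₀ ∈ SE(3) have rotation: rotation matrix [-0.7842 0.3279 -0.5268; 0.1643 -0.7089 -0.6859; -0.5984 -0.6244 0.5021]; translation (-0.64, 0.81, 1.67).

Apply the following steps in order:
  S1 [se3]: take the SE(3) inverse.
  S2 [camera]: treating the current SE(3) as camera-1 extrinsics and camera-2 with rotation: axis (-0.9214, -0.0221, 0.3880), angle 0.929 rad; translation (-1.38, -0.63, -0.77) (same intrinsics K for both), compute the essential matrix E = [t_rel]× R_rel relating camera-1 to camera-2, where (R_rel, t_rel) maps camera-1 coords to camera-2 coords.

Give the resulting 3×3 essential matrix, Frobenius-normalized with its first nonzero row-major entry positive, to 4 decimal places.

matrix = [0.1276 0.0223 -0.2013; 0.2430 -0.0170 -0.6212; -0.5549 -0.3722 -0.2258]

after S1 (invert_se3): R=[-0.7842 0.1643 -0.5984; 0.3279 -0.7089 -0.6244; -0.5268 -0.6859 0.5021], t=(0.3643, 1.8269, -0.6200)
after S2 (essential): [0.1276 0.0223 -0.2013; 0.2430 -0.0170 -0.6212; -0.5549 -0.3722 -0.2258]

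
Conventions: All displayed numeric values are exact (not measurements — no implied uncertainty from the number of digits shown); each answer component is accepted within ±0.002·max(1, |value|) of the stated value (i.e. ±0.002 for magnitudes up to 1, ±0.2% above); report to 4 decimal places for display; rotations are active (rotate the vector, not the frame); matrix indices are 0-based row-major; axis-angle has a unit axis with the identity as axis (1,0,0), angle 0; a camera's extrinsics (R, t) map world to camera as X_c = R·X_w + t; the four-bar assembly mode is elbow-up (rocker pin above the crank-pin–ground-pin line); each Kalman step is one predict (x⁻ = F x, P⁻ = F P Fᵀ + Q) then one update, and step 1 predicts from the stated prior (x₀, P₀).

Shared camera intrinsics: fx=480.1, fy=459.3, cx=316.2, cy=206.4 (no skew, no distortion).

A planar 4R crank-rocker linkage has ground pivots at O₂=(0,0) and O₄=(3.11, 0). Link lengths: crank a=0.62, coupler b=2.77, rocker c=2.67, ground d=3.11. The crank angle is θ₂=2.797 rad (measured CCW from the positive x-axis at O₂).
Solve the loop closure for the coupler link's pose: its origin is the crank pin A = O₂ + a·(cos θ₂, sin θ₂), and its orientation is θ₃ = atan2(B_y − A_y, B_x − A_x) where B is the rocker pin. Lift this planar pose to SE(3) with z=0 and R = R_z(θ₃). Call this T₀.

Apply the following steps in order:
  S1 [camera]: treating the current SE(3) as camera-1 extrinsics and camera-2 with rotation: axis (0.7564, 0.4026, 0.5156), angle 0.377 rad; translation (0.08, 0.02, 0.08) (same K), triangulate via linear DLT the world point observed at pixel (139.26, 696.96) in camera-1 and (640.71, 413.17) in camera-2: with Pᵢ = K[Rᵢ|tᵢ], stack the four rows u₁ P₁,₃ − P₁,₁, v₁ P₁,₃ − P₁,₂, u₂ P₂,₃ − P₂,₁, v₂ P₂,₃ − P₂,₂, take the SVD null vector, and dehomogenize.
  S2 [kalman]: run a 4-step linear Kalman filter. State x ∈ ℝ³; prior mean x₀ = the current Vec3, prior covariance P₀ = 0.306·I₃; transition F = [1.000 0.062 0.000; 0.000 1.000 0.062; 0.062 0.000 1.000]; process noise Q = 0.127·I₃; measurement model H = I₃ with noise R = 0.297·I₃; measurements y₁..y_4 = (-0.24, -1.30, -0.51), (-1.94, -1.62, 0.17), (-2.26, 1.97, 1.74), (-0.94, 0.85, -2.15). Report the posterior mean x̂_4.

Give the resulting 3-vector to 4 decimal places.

result = (-1.2679, 0.6336, -0.5795)

source (fourbar_fk): coupler pose = R=[0.7339 -0.6792 0.0000; 0.6792 0.7339 0.0000; 0.0000 0.0000 1.0000], t=(-0.5836, 0.2094, 0.0000)
after S1 (triangulate): (0.9426, 0.9425, 1.4432)
after S2 (kf_track): (-1.2679, 0.6336, -0.5795)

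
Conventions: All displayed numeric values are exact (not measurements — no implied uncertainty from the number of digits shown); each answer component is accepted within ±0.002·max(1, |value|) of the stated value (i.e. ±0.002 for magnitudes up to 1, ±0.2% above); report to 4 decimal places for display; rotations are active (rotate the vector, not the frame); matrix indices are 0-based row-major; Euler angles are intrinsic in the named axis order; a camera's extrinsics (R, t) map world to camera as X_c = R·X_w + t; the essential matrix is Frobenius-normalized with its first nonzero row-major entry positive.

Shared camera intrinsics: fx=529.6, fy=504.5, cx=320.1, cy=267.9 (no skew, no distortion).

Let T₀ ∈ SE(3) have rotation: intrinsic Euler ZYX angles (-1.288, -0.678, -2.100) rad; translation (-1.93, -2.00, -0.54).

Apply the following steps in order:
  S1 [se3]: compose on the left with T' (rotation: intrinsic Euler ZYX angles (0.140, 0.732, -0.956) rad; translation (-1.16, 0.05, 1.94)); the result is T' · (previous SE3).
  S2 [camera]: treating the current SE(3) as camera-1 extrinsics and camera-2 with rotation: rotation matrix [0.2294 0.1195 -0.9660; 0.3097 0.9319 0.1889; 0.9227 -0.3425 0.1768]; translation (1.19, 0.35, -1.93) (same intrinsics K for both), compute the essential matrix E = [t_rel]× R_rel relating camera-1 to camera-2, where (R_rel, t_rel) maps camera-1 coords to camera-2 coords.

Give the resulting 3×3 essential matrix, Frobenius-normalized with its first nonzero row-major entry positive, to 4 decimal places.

matrix = [0.2498 0.3690 0.0327; -0.5539 -0.2039 0.0412; 0.3481 -0.5532 -0.1521]

after S1 (compose_se3): R=[0.7925 -0.0154 0.6096; 0.1935 -0.9417 -0.2753; 0.5783 0.3361 -0.7434], t=(-1.4839, -1.6061, 4.2135)
after S2 (essential): [0.2498 0.3690 0.0327; -0.5539 -0.2039 0.0412; 0.3481 -0.5532 -0.1521]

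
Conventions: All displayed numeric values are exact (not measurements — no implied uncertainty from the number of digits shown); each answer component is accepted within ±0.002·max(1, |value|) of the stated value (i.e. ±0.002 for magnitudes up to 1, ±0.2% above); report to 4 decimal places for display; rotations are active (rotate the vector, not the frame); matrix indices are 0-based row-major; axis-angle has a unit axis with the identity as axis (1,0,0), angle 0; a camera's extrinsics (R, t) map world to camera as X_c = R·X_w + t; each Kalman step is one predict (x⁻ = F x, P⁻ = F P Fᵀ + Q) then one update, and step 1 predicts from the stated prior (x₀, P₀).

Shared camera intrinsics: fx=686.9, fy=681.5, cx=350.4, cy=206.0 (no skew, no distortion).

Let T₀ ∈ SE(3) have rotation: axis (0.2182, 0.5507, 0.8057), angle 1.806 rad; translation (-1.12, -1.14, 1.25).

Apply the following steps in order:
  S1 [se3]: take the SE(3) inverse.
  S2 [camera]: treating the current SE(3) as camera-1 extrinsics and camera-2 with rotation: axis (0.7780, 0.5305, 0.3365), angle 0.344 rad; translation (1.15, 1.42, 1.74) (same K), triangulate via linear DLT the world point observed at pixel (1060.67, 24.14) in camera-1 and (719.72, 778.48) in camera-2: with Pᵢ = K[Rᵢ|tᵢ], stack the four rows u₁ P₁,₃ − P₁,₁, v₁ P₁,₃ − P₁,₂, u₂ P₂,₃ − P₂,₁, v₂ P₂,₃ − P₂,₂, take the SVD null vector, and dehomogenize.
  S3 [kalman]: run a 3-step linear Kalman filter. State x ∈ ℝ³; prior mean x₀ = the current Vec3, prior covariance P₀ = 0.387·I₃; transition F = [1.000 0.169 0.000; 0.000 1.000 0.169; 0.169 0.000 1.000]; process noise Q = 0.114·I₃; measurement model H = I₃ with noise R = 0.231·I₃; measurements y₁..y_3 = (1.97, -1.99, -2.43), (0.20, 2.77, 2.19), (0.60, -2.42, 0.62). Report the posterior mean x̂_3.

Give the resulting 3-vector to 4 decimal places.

result = (0.7243, -0.6601, 0.6602)

after S1 (invert_se3): R=[-0.1744 0.9317 -0.3188; -0.6353 0.1409 0.7593; 0.7523 0.3349 0.5674], t=(1.2652, -1.5001, 0.5152)
after S2 (triangulate): (0.5811, 1.7520, 1.3306)
after S3 (kf_track): (0.7243, -0.6601, 0.6602)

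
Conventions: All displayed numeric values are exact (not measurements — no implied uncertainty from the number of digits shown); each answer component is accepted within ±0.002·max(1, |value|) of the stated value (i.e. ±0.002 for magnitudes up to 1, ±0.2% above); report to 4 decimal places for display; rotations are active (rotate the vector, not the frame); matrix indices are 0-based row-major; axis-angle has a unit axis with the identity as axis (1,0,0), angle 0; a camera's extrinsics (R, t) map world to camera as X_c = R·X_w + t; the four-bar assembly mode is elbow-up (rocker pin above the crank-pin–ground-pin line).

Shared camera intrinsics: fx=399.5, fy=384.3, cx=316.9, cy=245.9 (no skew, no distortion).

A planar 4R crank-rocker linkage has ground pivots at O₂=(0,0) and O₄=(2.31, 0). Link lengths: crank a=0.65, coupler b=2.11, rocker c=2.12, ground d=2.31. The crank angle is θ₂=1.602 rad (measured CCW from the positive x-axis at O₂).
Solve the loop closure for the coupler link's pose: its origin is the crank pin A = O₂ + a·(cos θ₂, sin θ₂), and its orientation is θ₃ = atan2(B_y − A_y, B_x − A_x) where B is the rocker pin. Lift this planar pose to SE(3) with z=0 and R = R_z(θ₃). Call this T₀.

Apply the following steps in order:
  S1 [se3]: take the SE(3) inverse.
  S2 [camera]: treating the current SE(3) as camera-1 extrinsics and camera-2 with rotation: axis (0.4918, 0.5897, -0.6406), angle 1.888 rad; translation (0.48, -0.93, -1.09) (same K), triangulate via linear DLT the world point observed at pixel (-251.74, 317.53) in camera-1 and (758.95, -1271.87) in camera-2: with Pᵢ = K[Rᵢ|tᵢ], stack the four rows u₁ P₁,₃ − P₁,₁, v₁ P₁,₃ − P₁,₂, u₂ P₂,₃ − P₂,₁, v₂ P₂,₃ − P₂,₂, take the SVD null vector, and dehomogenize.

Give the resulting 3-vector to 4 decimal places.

source (fourbar_fk): coupler pose = R=[0.7690 -0.6392 0.0000; 0.6392 0.7690 0.0000; 0.0000 0.0000 1.0000], t=(-0.0203, 0.6497, 0.0000)
after S1 (invert_se3): R=[0.7690 0.6392 0.0000; -0.6392 0.7690 0.0000; 0.0000 0.0000 1.0000], t=(-0.3997, -0.5126, 0.0000)
after S2 (triangulate): (-1.3042, -0.1611, 1.0578)

result = (-1.3042, -0.1611, 1.0578)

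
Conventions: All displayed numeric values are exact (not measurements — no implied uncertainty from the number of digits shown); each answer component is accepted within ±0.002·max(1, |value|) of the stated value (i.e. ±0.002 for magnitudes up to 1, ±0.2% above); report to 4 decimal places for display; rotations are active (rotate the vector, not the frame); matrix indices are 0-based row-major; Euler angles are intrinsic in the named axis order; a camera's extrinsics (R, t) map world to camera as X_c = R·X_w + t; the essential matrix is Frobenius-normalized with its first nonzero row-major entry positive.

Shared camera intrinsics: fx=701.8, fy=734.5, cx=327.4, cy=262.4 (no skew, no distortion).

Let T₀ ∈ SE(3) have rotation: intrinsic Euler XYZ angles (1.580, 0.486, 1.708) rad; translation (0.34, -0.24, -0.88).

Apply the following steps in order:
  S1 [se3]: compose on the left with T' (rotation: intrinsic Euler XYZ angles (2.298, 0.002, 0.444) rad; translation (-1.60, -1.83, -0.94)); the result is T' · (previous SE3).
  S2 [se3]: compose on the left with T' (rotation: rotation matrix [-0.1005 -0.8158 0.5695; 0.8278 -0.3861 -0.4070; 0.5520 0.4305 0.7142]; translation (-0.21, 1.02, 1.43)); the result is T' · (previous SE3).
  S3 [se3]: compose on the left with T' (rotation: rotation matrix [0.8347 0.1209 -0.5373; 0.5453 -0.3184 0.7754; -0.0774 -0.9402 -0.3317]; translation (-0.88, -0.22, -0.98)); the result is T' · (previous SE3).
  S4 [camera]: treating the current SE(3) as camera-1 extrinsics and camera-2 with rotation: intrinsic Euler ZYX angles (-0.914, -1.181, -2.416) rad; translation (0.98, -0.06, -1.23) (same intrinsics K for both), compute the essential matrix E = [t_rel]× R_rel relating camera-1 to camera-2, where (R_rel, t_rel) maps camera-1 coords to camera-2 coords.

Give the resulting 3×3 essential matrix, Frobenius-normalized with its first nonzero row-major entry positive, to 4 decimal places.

after S1 (compose_se3): R=[-0.0759 -0.5930 0.8016; -0.6613 0.6316 0.4047; -0.7463 -0.4994 -0.4401], t=(-1.1916, -1.1250, -0.4072)
after S2 (compose_se3): R=[0.1221 -0.7401 -0.6614; 0.4963 -0.5315 0.6864; -0.8595 -0.4121 0.3024], t=(0.5957, 0.6337, -0.0029)
after S3 (compose_se3): R=[0.6238 -0.4605 -0.6315; -0.7579 -0.5538 -0.3448; -0.1910 0.6937 -0.6945], t=(-0.3047, -0.0992, -1.6209)
after S4 (essential): [0.0796 -0.6099 0.2400; -0.4261 -0.1045 -0.4563; 0.1967 0.3228 0.1432]

matrix = [0.0796 -0.6099 0.2400; -0.4261 -0.1045 -0.4563; 0.1967 0.3228 0.1432]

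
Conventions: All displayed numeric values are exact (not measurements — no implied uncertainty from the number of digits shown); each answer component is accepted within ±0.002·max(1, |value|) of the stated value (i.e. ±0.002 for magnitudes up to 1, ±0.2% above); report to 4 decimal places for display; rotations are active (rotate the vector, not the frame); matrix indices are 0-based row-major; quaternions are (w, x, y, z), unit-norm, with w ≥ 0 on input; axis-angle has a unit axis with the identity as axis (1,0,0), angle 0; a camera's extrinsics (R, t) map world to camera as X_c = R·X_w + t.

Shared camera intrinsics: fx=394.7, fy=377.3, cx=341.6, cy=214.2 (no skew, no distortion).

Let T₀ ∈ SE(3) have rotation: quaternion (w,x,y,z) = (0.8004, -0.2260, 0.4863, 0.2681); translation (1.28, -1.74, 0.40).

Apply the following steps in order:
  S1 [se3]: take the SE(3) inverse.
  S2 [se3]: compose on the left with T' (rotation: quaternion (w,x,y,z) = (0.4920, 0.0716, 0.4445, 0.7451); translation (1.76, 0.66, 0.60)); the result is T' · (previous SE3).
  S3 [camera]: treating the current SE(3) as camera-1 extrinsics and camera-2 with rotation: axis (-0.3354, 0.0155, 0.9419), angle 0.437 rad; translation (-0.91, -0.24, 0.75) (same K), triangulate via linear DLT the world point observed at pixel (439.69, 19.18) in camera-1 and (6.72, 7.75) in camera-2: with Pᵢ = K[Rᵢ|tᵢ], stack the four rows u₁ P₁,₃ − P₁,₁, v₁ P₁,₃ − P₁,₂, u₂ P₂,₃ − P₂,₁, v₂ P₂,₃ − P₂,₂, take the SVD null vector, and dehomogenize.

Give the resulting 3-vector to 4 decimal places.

result = (-1.2992, -0.6913, 1.3061)

after S1 (invert_se3): R=[0.3833 0.2093 -0.8996; -0.6489 0.7541 -0.1010; 0.6572 0.6225 0.4249], t=(0.2335, 2.1832, 0.0719)
after S2 (compose_se3): R=[0.5983 -0.2721 0.7537; 0.7728 0.4443 -0.4531; -0.2116 0.8536 0.4761], t=(0.2193, 0.6252, 2.1656)
after S3 (triangulate): (-1.2992, -0.6913, 1.3061)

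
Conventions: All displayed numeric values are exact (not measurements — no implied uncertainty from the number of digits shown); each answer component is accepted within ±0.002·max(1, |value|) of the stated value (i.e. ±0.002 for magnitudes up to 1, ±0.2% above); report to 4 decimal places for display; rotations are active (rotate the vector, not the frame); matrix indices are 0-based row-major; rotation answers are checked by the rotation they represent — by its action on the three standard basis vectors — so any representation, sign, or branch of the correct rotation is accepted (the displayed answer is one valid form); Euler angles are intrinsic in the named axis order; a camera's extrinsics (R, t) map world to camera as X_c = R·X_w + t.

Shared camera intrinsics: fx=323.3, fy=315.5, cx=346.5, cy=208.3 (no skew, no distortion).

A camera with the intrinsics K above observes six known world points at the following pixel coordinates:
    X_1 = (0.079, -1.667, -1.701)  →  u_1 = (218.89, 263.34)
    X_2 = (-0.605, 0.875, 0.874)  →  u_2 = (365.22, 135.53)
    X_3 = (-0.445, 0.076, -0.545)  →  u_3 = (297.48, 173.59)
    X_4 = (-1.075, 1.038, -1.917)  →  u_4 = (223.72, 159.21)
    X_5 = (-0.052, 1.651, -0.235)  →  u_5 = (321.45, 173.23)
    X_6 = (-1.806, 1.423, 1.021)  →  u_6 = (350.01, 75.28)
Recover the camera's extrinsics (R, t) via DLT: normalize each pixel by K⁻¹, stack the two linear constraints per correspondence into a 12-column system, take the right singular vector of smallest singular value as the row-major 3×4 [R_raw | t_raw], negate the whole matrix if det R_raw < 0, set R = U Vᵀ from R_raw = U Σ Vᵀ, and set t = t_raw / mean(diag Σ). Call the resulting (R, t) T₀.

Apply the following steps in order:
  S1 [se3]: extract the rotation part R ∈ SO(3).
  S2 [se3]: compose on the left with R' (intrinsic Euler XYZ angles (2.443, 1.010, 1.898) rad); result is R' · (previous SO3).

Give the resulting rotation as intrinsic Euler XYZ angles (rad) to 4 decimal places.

source (pnp_recover): camera pose = R=[0.3248 -0.0807 0.9423; 0.9009 -0.2769 -0.3342; 0.2879 0.9575 -0.0172], t=(-0.1900, -0.3801, 5.6805)
after S1 (rot_of_se3): [0.3248 -0.0807 0.9423; 0.9009 -0.2769 -0.3342; 0.2879 0.9575 -0.0172]
after S2 (compose_so3): [-0.2654 0.9641 -0.0073; -0.6338 -0.1802 -0.7522; -0.7266 -0.1950 0.6588]

rotation (euler_xyz) = (0.8515, -0.0073, -1.8394)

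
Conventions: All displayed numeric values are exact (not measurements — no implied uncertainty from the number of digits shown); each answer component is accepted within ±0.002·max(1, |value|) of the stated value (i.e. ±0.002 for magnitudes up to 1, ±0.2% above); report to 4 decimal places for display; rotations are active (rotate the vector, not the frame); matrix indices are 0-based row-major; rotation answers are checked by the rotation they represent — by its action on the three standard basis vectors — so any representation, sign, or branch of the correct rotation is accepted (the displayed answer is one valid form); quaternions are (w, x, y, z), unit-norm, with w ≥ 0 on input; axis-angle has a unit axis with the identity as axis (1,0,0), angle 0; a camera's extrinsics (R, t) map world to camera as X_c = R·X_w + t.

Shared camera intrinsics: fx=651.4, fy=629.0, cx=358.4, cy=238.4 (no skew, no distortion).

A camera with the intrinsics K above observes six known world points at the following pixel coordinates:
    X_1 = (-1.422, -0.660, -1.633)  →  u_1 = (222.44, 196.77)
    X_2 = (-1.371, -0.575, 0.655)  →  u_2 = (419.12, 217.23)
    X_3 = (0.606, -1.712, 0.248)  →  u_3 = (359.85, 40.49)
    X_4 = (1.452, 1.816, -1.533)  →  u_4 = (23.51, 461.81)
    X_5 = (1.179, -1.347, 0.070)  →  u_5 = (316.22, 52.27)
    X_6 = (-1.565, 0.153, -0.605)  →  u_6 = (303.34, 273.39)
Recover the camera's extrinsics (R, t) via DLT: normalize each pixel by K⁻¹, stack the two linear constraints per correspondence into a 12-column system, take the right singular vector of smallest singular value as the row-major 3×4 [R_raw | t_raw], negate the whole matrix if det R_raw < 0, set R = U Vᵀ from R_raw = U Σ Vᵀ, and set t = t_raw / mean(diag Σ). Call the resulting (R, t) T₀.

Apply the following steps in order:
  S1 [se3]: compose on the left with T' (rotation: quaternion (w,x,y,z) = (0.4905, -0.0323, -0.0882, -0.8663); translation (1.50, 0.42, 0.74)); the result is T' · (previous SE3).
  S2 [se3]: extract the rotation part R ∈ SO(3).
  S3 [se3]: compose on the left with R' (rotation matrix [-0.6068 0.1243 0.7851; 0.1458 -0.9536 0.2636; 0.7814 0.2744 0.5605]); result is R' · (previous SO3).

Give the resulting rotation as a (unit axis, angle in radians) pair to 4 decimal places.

source (pnp_recover): camera pose = R=[-0.1834 -0.1054 0.9774; -0.1383 0.9871 0.0805; -0.9733 -0.1204 -0.1956], t=(-0.2999, 0.0900, 5.7193)
after S1 (compose_se3): R=[0.0062 0.9027 -0.4301; 0.0448 -0.4300 -0.9017; -0.9990 -0.0137 -0.0431], t=(1.5571, 1.6833, 6.3266)
after S2 (rot_of_se3): [0.0062 0.9027 -0.4301; 0.0448 -0.4300 -0.9017; -0.9990 -0.0137 -0.0431]
after S3 (compose_so3): [-0.7825 -0.6119 0.1151; -0.3052 0.5380 0.7858; -0.5428 0.5797 -0.6077]

rotation (axis_angle) = ((-0.2731, 0.8719, 0.4066), 2.7547)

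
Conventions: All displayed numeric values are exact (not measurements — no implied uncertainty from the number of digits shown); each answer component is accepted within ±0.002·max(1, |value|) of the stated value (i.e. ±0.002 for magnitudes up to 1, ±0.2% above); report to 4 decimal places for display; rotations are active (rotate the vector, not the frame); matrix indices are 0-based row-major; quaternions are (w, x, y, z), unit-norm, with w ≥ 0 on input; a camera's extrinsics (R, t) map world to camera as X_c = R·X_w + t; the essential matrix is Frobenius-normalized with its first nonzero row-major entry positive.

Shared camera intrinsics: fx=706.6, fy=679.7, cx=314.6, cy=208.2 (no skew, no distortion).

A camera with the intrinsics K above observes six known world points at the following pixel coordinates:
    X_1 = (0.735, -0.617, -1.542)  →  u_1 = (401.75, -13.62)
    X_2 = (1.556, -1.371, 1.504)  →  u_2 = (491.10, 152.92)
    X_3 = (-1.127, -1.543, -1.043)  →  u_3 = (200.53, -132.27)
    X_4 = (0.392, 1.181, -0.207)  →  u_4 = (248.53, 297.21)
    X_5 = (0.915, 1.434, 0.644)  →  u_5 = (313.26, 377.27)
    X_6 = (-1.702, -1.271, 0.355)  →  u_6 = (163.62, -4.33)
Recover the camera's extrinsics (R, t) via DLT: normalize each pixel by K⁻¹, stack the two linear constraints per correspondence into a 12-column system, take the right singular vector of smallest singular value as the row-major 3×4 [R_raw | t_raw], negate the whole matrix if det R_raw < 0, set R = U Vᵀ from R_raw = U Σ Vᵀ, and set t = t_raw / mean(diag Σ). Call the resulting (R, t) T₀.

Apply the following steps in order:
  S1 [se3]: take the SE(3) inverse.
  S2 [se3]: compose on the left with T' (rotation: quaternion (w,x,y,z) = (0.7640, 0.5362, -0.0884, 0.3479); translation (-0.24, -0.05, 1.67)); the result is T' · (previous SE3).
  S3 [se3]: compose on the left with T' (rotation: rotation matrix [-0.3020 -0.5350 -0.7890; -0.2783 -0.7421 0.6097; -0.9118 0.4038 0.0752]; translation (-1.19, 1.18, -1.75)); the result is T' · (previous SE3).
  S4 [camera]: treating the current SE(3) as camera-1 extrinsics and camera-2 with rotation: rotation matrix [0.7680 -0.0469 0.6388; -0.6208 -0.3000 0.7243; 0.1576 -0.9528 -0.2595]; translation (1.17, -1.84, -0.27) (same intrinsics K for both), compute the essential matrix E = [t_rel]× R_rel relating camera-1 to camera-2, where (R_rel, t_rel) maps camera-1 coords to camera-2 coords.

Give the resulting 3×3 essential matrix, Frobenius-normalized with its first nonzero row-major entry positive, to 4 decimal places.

source (pnp_recover): camera pose = R=[0.9188 -0.3902 0.0601; 0.3434 0.8651 0.3656; -0.1947 -0.3153 0.9288], t=(-0.3300, -0.4600, 5.3802)
after S1 (invert_se3): R=[0.9188 0.3434 -0.1947; -0.3902 0.8651 -0.3153; 0.0601 0.3656 0.9288], t=(1.5086, 1.9655, -4.8091)
after S2 (compose_se3): R=[0.9407 -0.1999 0.2740; 0.2769 -0.0138 -0.9608; 0.1958 0.9797 0.0424], t=(-1.4958, 5.2043, 1.9572)
after S3 (compose_se3): R=[-0.5868 -0.7053 0.3978; -0.3480 0.6632 0.6626; -0.7312 0.2504 -0.6346], t=(-5.0669, -1.0725, 1.8623)
after S4 (essential): [0.0289 -0.5892 -0.0800; -0.2245 0.3604 -0.1836; 0.4171 0.1229 0.4925]

matrix = [0.0289 -0.5892 -0.0800; -0.2245 0.3604 -0.1836; 0.4171 0.1229 0.4925]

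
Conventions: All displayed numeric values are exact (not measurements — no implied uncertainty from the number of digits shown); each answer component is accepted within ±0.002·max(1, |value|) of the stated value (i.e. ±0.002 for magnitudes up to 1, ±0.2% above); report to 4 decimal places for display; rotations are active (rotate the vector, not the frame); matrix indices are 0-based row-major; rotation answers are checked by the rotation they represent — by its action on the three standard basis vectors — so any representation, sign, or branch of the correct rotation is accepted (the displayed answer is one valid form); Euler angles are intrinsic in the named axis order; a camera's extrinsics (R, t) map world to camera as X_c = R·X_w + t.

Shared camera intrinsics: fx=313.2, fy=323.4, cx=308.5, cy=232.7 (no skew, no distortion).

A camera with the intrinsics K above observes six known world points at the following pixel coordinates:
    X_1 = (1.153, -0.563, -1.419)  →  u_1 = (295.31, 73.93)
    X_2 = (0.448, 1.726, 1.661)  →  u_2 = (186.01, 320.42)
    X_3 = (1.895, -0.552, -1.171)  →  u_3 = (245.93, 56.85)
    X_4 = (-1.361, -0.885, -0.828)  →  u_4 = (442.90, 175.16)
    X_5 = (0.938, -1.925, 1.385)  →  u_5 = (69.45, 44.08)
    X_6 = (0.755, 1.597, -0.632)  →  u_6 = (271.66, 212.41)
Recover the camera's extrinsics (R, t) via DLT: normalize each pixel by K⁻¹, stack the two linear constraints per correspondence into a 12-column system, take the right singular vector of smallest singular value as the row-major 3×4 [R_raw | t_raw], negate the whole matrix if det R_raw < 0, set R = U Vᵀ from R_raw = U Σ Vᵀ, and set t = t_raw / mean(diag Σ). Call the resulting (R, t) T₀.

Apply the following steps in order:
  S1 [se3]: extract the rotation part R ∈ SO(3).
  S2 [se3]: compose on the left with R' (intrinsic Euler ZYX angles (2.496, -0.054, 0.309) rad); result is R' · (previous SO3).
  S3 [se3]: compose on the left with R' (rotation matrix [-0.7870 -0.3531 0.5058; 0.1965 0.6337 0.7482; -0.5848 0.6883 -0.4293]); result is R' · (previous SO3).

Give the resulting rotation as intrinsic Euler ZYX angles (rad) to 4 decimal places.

source (pnp_recover): camera pose = R=[-0.7838 -0.1557 -0.6012; -0.5769 0.5410 0.6120; 0.2300 0.8265 -0.5138], t=(-0.2299, -0.4100, 4.0500)
after S1 (rot_of_se3): [-0.7838 -0.1557 -0.6012; -0.5769 0.5410 0.6120; 0.2300 0.8265 -0.5138]
after S2 (compose_so3): [0.9997 0.0063 0.0216; 0.0225 -0.3353 -0.9418; 0.0013 0.9421 -0.3354]
after S3 (compose_so3): [-0.7941 0.5900 0.1459; 0.2117 0.4936 -0.8435; -0.5697 -0.6390 -0.5169]

rotation (euler_zyx) = (2.8811, 0.6061, -2.2510)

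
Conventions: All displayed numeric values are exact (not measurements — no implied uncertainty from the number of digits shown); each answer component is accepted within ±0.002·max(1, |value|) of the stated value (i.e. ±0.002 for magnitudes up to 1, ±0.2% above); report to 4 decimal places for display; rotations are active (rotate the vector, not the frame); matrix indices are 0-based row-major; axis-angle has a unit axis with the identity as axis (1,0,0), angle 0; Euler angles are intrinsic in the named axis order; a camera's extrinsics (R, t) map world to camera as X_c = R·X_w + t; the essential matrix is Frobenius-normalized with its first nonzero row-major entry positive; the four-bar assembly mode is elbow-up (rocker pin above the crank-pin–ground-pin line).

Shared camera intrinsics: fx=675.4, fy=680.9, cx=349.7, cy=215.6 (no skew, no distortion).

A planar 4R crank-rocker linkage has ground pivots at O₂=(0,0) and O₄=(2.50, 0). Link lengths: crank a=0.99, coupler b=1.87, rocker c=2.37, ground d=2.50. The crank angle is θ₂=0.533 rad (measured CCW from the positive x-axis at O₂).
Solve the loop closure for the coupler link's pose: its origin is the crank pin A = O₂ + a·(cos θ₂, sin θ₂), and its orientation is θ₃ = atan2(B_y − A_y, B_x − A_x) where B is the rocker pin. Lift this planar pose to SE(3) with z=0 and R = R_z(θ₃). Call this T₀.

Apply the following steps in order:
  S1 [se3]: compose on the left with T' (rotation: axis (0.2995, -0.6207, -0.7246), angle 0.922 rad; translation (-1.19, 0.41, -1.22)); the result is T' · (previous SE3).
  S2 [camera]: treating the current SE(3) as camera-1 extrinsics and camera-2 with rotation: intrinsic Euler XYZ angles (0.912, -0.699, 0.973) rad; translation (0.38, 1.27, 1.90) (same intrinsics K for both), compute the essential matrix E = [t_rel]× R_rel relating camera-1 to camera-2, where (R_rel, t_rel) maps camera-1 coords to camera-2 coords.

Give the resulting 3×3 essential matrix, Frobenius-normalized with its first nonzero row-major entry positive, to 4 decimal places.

matrix = [0.0778 0.4366 -0.5178; -0.5367 0.3131 0.2610; 0.1550 -0.2303 0.0639]

source (fourbar_fk): coupler pose = R=[0.4152 -0.9097 0.0000; 0.9097 0.4152 0.0000; 0.0000 0.0000 1.0000], t=(0.8527, 0.5030, 0.0000)
after S1 (compose_se3): R=[0.7239 -0.3728 -0.5805; 0.4181 0.9064 -0.0606; 0.5487 -0.1988 0.8120], t=(-0.3911, 0.2356, -0.6619)
after S2 (essential): [0.0778 0.4366 -0.5178; -0.5367 0.3131 0.2610; 0.1550 -0.2303 0.0639]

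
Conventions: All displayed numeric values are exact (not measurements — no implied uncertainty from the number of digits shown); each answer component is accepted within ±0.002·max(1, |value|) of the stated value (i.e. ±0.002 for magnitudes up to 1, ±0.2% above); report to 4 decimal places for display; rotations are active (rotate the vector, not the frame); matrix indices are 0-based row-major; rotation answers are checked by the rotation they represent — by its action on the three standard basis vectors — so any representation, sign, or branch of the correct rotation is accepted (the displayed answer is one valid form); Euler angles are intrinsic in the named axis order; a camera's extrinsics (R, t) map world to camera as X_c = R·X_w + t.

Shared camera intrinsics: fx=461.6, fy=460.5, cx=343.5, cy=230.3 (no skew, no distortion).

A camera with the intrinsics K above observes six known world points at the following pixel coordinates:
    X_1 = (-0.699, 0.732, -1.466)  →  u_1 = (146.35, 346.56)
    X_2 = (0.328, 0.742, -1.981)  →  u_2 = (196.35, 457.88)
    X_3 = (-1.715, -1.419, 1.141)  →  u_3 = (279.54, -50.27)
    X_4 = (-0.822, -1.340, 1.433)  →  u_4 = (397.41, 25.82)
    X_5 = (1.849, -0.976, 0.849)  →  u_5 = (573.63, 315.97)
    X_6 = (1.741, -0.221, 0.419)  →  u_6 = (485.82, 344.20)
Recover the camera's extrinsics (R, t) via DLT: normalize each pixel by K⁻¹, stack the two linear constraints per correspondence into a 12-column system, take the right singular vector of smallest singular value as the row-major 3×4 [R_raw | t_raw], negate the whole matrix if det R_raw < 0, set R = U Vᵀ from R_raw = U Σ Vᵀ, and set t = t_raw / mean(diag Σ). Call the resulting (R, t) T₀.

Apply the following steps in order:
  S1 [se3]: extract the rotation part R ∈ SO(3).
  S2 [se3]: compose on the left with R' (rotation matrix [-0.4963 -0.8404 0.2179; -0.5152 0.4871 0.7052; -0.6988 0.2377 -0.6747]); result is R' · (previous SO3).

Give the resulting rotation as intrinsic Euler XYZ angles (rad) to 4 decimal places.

source (pnp_recover): camera pose = R=[0.7512 -0.3247 0.5747; 0.6426 0.1607 -0.7491; 0.1509 0.9321 0.3294], t=(-0.2500, 0.3300, 4.2497)
after S1 (rot_of_se3): [0.7512 -0.3247 0.5747; 0.6426 0.1607 -0.7491; 0.1509 0.9321 0.3294]
after S2 (compose_so3): [-0.8800 0.2292 0.4161; 0.0324 0.9029 -0.4287; -0.4740 -0.3638 -0.8019]

rotation (euler_xyz) = (2.6506, 0.4292, -2.8868)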